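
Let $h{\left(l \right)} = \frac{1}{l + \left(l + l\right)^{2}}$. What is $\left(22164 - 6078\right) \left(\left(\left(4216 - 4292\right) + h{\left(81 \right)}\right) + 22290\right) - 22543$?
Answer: $\frac{3135411585637}{8775} \approx 3.5731 \cdot 10^{8}$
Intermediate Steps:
$h{\left(l \right)} = \frac{1}{l + 4 l^{2}}$ ($h{\left(l \right)} = \frac{1}{l + \left(2 l\right)^{2}} = \frac{1}{l + 4 l^{2}}$)
$\left(22164 - 6078\right) \left(\left(\left(4216 - 4292\right) + h{\left(81 \right)}\right) + 22290\right) - 22543 = \left(22164 - 6078\right) \left(\left(\left(4216 - 4292\right) + \frac{1}{81 \left(1 + 4 \cdot 81\right)}\right) + 22290\right) - 22543 = 16086 \left(\left(-76 + \frac{1}{81 \left(1 + 324\right)}\right) + 22290\right) - 22543 = 16086 \left(\left(-76 + \frac{1}{81 \cdot 325}\right) + 22290\right) - 22543 = 16086 \left(\left(-76 + \frac{1}{81} \cdot \frac{1}{325}\right) + 22290\right) - 22543 = 16086 \left(\left(-76 + \frac{1}{26325}\right) + 22290\right) - 22543 = 16086 \left(- \frac{2000699}{26325} + 22290\right) - 22543 = 16086 \cdot \frac{584783551}{26325} - 22543 = \frac{3135609400462}{8775} - 22543 = \frac{3135411585637}{8775}$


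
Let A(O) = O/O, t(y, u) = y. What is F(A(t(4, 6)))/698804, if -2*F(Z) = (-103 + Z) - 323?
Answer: 425/1397608 ≈ 0.00030409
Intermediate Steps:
A(O) = 1
F(Z) = 213 - Z/2 (F(Z) = -((-103 + Z) - 323)/2 = -(-426 + Z)/2 = 213 - Z/2)
F(A(t(4, 6)))/698804 = (213 - ½*1)/698804 = (213 - ½)*(1/698804) = (425/2)*(1/698804) = 425/1397608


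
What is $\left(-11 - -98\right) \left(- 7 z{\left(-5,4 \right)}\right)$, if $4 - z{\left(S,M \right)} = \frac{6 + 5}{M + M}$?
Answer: $- \frac{12789}{8} \approx -1598.6$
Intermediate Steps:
$z{\left(S,M \right)} = 4 - \frac{11}{2 M}$ ($z{\left(S,M \right)} = 4 - \frac{6 + 5}{M + M} = 4 - \frac{11}{2 M}$)
$\left(-11 - -98\right) \left(- 7 z{\left(-5,4 \right)}\right) = \left(-11 - -98\right) \left(- 7 \left(4 - \frac{11}{2 \cdot 4}\right)\right) = \left(-11 + 98\right) \left(- 7 \left(4 - \frac{11}{8}\right)\right) = 87 \left(- 7 \left(4 - \frac{11}{8}\right)\right) = 87 \left(\left(-7\right) \frac{21}{8}\right) = 87 \left(- \frac{147}{8}\right) = - \frac{12789}{8}$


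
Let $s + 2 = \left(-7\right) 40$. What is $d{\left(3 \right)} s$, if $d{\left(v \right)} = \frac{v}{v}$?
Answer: $-282$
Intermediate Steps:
$s = -282$ ($s = -2 - 280 = -282$)
$d{\left(v \right)} = 1$
$d{\left(3 \right)} s = 1 \left(-282\right) = -282$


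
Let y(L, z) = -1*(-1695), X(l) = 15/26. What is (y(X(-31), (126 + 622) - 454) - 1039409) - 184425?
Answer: -1222139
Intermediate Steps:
X(l) = 15/26 (X(l) = 15*(1/26) = 15/26)
y(L, z) = 1695
(y(X(-31), (126 + 622) - 454) - 1039409) - 184425 = (1695 - 1039409) - 184425 = -1037714 - 184425 = -1222139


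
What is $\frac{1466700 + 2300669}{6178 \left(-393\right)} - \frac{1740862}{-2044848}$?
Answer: $- \frac{96582336349}{137911024472} \approx -0.70032$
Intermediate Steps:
$\frac{1466700 + 2300669}{6178 \left(-393\right)} - \frac{1740862}{-2044848} = \frac{3767369}{-2427954} - - \frac{870431}{1022424} = 3767369 \left(- \frac{1}{2427954}\right) + \frac{870431}{1022424} = - \frac{3767369}{2427954} + \frac{870431}{1022424} = - \frac{96582336349}{137911024472}$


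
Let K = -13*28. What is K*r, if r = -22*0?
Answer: 0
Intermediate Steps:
r = 0
K = -364
K*r = -364*0 = 0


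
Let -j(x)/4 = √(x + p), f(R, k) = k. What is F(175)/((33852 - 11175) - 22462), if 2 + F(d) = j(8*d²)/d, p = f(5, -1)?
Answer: -2/215 - 4*√244999/37625 ≈ -0.061924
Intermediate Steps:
p = -1
j(x) = -4*√(-1 + x) (j(x) = -4*√(x - 1) = -4*√(-1 + x))
F(d) = -2 - 4*√(-1 + 8*d²)/d (F(d) = -2 + (-4*√(-1 + 8*d²))/d = -2 - 4*√(-1 + 8*d²)/d)
F(175)/((33852 - 11175) - 22462) = (-2 - 4*√(-1 + 8*175²)/175)/((33852 - 11175) - 22462) = (-2 - 4*1/175*√(-1 + 8*30625))/(22677 - 22462) = (-2 - 4*1/175*√(-1 + 245000))/215 = (-2 - 4*1/175*√244999)*(1/215) = (-2 - 4*√244999/175)*(1/215) = -2/215 - 4*√244999/37625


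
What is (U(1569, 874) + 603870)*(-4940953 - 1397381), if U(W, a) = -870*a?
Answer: 992012654340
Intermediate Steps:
(U(1569, 874) + 603870)*(-4940953 - 1397381) = (-870*874 + 603870)*(-4940953 - 1397381) = (-760380 + 603870)*(-6338334) = -156510*(-6338334) = 992012654340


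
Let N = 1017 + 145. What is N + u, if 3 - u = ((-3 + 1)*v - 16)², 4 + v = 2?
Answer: 1021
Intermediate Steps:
v = -2 (v = -4 + 2 = -2)
u = -141 (u = 3 - ((-3 + 1)*(-2) - 16)² = 3 - (-2*(-2) - 16)² = 3 - (4 - 16)² = 3 - 1*(-12)² = 3 - 1*144 = 3 - 144 = -141)
N = 1162
N + u = 1162 - 141 = 1021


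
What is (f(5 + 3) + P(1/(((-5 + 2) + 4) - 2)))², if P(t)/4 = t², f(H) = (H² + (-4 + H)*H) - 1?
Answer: 9801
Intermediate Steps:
f(H) = -1 + H² + H*(-4 + H) (f(H) = (H² + H*(-4 + H)) - 1 = -1 + H² + H*(-4 + H))
P(t) = 4*t²
(f(5 + 3) + P(1/(((-5 + 2) + 4) - 2)))² = ((-1 - 4*(5 + 3) + 2*(5 + 3)²) + 4*(1/(((-5 + 2) + 4) - 2))²)² = ((-1 - 4*8 + 2*8²) + 4*(1/((-3 + 4) - 2))²)² = ((-1 - 32 + 2*64) + 4*(1/(1 - 2))²)² = ((-1 - 32 + 128) + 4*(1/(-1))²)² = (95 + 4*(-1)²)² = (95 + 4*1)² = (95 + 4)² = 99² = 9801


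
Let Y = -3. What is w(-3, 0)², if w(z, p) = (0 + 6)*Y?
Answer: 324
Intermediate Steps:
w(z, p) = -18 (w(z, p) = (0 + 6)*(-3) = 6*(-3) = -18)
w(-3, 0)² = (-18)² = 324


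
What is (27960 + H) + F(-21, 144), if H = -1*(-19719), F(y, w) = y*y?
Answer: 48120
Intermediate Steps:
F(y, w) = y**2
H = 19719
(27960 + H) + F(-21, 144) = (27960 + 19719) + (-21)**2 = 47679 + 441 = 48120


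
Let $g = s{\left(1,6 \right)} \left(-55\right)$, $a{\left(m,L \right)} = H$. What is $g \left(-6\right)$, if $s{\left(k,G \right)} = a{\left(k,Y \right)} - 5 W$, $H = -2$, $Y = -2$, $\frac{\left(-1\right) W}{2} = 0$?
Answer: $-660$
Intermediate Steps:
$W = 0$ ($W = \left(-2\right) 0 = 0$)
$a{\left(m,L \right)} = -2$
$s{\left(k,G \right)} = -2$ ($s{\left(k,G \right)} = -2 - 0 = -2 + 0 = -2$)
$g = 110$ ($g = \left(-2\right) \left(-55\right) = 110$)
$g \left(-6\right) = 110 \left(-6\right) = -660$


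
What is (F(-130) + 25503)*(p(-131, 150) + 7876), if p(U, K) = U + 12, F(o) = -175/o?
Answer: 5143767541/26 ≈ 1.9784e+8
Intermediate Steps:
p(U, K) = 12 + U
(F(-130) + 25503)*(p(-131, 150) + 7876) = (-175/(-130) + 25503)*((12 - 131) + 7876) = (-175*(-1/130) + 25503)*(-119 + 7876) = (35/26 + 25503)*7757 = (663113/26)*7757 = 5143767541/26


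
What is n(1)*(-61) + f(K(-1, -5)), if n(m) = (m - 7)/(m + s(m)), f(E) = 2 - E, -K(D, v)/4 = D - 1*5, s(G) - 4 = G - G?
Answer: 256/5 ≈ 51.200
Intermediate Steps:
s(G) = 4 (s(G) = 4 + (G - G) = 4 + 0 = 4)
K(D, v) = 20 - 4*D (K(D, v) = -4*(D - 1*5) = -4*(D - 5) = -4*(-5 + D) = 20 - 4*D)
n(m) = (-7 + m)/(4 + m) (n(m) = (m - 7)/(m + 4) = (-7 + m)/(4 + m))
n(1)*(-61) + f(K(-1, -5)) = ((-7 + 1)/(4 + 1))*(-61) + (2 - (20 - 4*(-1))) = (-6/5)*(-61) + (2 - (20 + 4)) = ((⅕)*(-6))*(-61) + (2 - 1*24) = -6/5*(-61) + (2 - 24) = 366/5 - 22 = 256/5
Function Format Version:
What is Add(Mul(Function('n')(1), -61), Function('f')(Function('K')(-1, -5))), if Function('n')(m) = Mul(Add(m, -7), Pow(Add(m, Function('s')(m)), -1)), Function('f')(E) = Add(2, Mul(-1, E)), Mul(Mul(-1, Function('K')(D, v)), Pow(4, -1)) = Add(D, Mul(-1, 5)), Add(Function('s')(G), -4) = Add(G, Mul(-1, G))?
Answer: Rational(256, 5) ≈ 51.200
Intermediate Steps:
Function('s')(G) = 4 (Function('s')(G) = Add(4, Add(G, Mul(-1, G))) = Add(4, 0) = 4)
Function('K')(D, v) = Add(20, Mul(-4, D)) (Function('K')(D, v) = Mul(-4, Add(D, Mul(-1, 5))) = Mul(-4, Add(D, -5)) = Mul(-4, Add(-5, D)) = Add(20, Mul(-4, D)))
Function('n')(m) = Mul(Pow(Add(4, m), -1), Add(-7, m)) (Function('n')(m) = Mul(Add(m, -7), Pow(Add(m, 4), -1)) = Mul(Add(-7, m), Pow(Add(4, m), -1)) = Mul(Pow(Add(4, m), -1), Add(-7, m)))
Add(Mul(Function('n')(1), -61), Function('f')(Function('K')(-1, -5))) = Add(Mul(Mul(Pow(Add(4, 1), -1), Add(-7, 1)), -61), Add(2, Mul(-1, Add(20, Mul(-4, -1))))) = Add(Mul(Mul(Pow(5, -1), -6), -61), Add(2, Mul(-1, Add(20, 4)))) = Add(Mul(Mul(Rational(1, 5), -6), -61), Add(2, Mul(-1, 24))) = Add(Mul(Rational(-6, 5), -61), Add(2, -24)) = Add(Rational(366, 5), -22) = Rational(256, 5)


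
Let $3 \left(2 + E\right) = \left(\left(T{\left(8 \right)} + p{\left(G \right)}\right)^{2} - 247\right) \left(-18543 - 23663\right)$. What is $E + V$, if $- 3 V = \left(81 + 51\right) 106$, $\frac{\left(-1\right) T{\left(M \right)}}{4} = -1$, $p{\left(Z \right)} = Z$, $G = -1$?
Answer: $\frac{10031030}{3} \approx 3.3437 \cdot 10^{6}$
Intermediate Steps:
$T{\left(M \right)} = 4$ ($T{\left(M \right)} = \left(-4\right) \left(-1\right) = 4$)
$E = \frac{10045022}{3}$ ($E = -2 + \frac{\left(\left(4 - 1\right)^{2} - 247\right) \left(-18543 - 23663\right)}{3} = -2 + \frac{\left(3^{2} - 247\right) \left(-42206\right)}{3} = -2 + \frac{\left(9 - 247\right) \left(-42206\right)}{3} = -2 + \frac{\left(-238\right) \left(-42206\right)}{3} = -2 + \frac{1}{3} \cdot 10045028 = -2 + \frac{10045028}{3} = \frac{10045022}{3} \approx 3.3483 \cdot 10^{6}$)
$V = -4664$ ($V = - \frac{\left(81 + 51\right) 106}{3} = - \frac{132 \cdot 106}{3} = \left(- \frac{1}{3}\right) 13992 = -4664$)
$E + V = \frac{10045022}{3} - 4664 = \frac{10031030}{3}$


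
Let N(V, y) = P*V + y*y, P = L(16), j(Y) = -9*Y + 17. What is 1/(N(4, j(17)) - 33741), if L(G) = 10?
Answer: -1/15205 ≈ -6.5768e-5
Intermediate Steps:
j(Y) = 17 - 9*Y
P = 10
N(V, y) = y**2 + 10*V (N(V, y) = 10*V + y*y = 10*V + y**2 = y**2 + 10*V)
1/(N(4, j(17)) - 33741) = 1/(((17 - 9*17)**2 + 10*4) - 33741) = 1/(((17 - 153)**2 + 40) - 33741) = 1/(((-136)**2 + 40) - 33741) = 1/((18496 + 40) - 33741) = 1/(18536 - 33741) = 1/(-15205) = -1/15205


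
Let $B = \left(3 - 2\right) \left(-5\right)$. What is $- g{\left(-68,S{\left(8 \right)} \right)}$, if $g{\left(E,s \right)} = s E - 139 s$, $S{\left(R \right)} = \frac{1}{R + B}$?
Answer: $69$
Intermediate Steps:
$B = -5$ ($B = 1 \left(-5\right) = -5$)
$S{\left(R \right)} = \frac{1}{-5 + R}$ ($S{\left(R \right)} = \frac{1}{R - 5} = \frac{1}{-5 + R}$)
$g{\left(E,s \right)} = - 139 s + E s$ ($g{\left(E,s \right)} = E s - 139 s = - 139 s + E s$)
$- g{\left(-68,S{\left(8 \right)} \right)} = - \frac{-139 - 68}{-5 + 8} = - \frac{-207}{3} = \left(-1\right) \left(-69\right) = 69$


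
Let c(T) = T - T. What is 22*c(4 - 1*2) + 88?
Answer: 88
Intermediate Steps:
c(T) = 0
22*c(4 - 1*2) + 88 = 22*0 + 88 = 0 + 88 = 88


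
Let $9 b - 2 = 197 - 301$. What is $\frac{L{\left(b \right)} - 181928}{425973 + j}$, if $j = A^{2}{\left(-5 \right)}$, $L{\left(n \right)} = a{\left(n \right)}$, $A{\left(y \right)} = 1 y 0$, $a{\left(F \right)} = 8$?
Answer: $- \frac{60640}{141991} \approx -0.42707$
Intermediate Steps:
$b = - \frac{34}{3}$ ($b = \frac{2}{9} + \frac{197 - 301}{9} = \frac{2}{9} + \frac{1}{9} \left(-104\right) = \frac{2}{9} - \frac{104}{9} = - \frac{34}{3} \approx -11.333$)
$A{\left(y \right)} = 0$ ($A{\left(y \right)} = y 0 = 0$)
$L{\left(n \right)} = 8$
$j = 0$ ($j = 0^{2} = 0$)
$\frac{L{\left(b \right)} - 181928}{425973 + j} = \frac{8 - 181928}{425973 + 0} = - \frac{181920}{425973} = \left(-181920\right) \frac{1}{425973} = - \frac{60640}{141991}$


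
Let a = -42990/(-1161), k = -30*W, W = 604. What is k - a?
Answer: -7026770/387 ≈ -18157.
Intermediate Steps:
k = -18120 (k = -30*604 = -18120)
a = 14330/387 (a = -42990*(-1/1161) = 14330/387 ≈ 37.028)
k - a = -18120 - 1*14330/387 = -18120 - 14330/387 = -7026770/387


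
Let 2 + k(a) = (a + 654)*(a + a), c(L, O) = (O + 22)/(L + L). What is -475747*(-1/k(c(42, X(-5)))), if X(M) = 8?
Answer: 46623206/45609 ≈ 1022.2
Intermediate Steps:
c(L, O) = (22 + O)/(2*L) (c(L, O) = (22 + O)/((2*L)) = (22 + O)*(1/(2*L)) = (22 + O)/(2*L))
k(a) = -2 + 2*a*(654 + a) (k(a) = -2 + (a + 654)*(a + a) = -2 + (654 + a)*(2*a) = -2 + 2*a*(654 + a))
-475747*(-1/k(c(42, X(-5)))) = -475747*(-1/(-2 + 2*((1/2)*(22 + 8)/42)**2 + 1308*((1/2)*(22 + 8)/42))) = -475747*(-1/(-2 + 2*((1/2)*(1/42)*30)**2 + 1308*((1/2)*(1/42)*30))) = -475747*(-1/(-2 + 2*(5/14)**2 + 1308*(5/14))) = -475747*(-1/(-2 + 2*(25/196) + 3270/7)) = -475747*(-1/(-2 + 25/98 + 3270/7)) = -475747/((-1*45609/98)) = -475747/(-45609/98) = -475747*(-98/45609) = 46623206/45609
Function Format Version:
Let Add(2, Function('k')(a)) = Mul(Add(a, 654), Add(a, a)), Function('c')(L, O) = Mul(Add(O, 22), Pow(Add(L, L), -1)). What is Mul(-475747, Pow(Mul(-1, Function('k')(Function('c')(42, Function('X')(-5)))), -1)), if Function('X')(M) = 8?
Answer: Rational(46623206, 45609) ≈ 1022.2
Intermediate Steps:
Function('c')(L, O) = Mul(Rational(1, 2), Pow(L, -1), Add(22, O)) (Function('c')(L, O) = Mul(Add(22, O), Pow(Mul(2, L), -1)) = Mul(Add(22, O), Mul(Rational(1, 2), Pow(L, -1))) = Mul(Rational(1, 2), Pow(L, -1), Add(22, O)))
Function('k')(a) = Add(-2, Mul(2, a, Add(654, a))) (Function('k')(a) = Add(-2, Mul(Add(a, 654), Add(a, a))) = Add(-2, Mul(Add(654, a), Mul(2, a))) = Add(-2, Mul(2, a, Add(654, a))))
Mul(-475747, Pow(Mul(-1, Function('k')(Function('c')(42, Function('X')(-5)))), -1)) = Mul(-475747, Pow(Mul(-1, Add(-2, Mul(2, Pow(Mul(Rational(1, 2), Pow(42, -1), Add(22, 8)), 2)), Mul(1308, Mul(Rational(1, 2), Pow(42, -1), Add(22, 8))))), -1)) = Mul(-475747, Pow(Mul(-1, Add(-2, Mul(2, Pow(Mul(Rational(1, 2), Rational(1, 42), 30), 2)), Mul(1308, Mul(Rational(1, 2), Rational(1, 42), 30)))), -1)) = Mul(-475747, Pow(Mul(-1, Add(-2, Mul(2, Pow(Rational(5, 14), 2)), Mul(1308, Rational(5, 14)))), -1)) = Mul(-475747, Pow(Mul(-1, Add(-2, Mul(2, Rational(25, 196)), Rational(3270, 7))), -1)) = Mul(-475747, Pow(Mul(-1, Add(-2, Rational(25, 98), Rational(3270, 7))), -1)) = Mul(-475747, Pow(Mul(-1, Rational(45609, 98)), -1)) = Mul(-475747, Pow(Rational(-45609, 98), -1)) = Mul(-475747, Rational(-98, 45609)) = Rational(46623206, 45609)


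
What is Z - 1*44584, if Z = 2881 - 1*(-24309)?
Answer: -17394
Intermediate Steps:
Z = 27190 (Z = 2881 + 24309 = 27190)
Z - 1*44584 = 27190 - 1*44584 = 27190 - 44584 = -17394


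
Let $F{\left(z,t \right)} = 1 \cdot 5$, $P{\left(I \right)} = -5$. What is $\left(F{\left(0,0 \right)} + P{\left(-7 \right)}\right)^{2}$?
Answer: $0$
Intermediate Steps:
$F{\left(z,t \right)} = 5$
$\left(F{\left(0,0 \right)} + P{\left(-7 \right)}\right)^{2} = \left(5 - 5\right)^{2} = 0^{2} = 0$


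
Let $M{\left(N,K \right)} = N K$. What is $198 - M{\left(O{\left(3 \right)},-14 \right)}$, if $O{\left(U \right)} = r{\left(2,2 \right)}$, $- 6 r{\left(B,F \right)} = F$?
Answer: $\frac{580}{3} \approx 193.33$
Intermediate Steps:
$r{\left(B,F \right)} = - \frac{F}{6}$
$O{\left(U \right)} = - \frac{1}{3}$ ($O{\left(U \right)} = \left(- \frac{1}{6}\right) 2 = - \frac{1}{3}$)
$M{\left(N,K \right)} = K N$
$198 - M{\left(O{\left(3 \right)},-14 \right)} = 198 - \left(-14\right) \left(- \frac{1}{3}\right) = 198 - \frac{14}{3} = \frac{580}{3}$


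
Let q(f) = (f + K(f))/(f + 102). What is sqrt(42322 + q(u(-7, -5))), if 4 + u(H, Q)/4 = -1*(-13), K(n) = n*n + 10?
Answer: sqrt(201541341)/69 ≈ 205.75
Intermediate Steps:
K(n) = 10 + n**2 (K(n) = n**2 + 10 = 10 + n**2)
u(H, Q) = 36 (u(H, Q) = -16 + 4*(-1*(-13)) = -16 + 4*13 = -16 + 52 = 36)
q(f) = (10 + f + f**2)/(102 + f) (q(f) = (f + (10 + f**2))/(f + 102) = (10 + f + f**2)/(102 + f))
sqrt(42322 + q(u(-7, -5))) = sqrt(42322 + (10 + 36 + 36**2)/(102 + 36)) = sqrt(42322 + (10 + 36 + 1296)/138) = sqrt(42322 + (1/138)*1342) = sqrt(42322 + 671/69) = sqrt(2920889/69) = sqrt(201541341)/69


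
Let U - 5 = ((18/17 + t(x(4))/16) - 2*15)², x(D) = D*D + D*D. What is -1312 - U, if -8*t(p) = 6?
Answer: -2553699369/1183744 ≈ -2157.3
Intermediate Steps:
x(D) = 2*D² (x(D) = D² + D² = 2*D²)
t(p) = -¾ (t(p) = -⅛*6 = -¾)
U = 1000627241/1183744 (U = 5 + ((18/17 - ¾/16) - 2*15)² = 5 + ((18*(1/17) - ¾*1/16) - 30)² = 5 + ((18/17 - 3/64) - 30)² = 5 + (1101/1088 - 30)² = 5 + (-31539/1088)² = 5 + 994708521/1183744 = 1000627241/1183744 ≈ 845.31)
-1312 - U = -1312 - 1*1000627241/1183744 = -1312 - 1000627241/1183744 = -2553699369/1183744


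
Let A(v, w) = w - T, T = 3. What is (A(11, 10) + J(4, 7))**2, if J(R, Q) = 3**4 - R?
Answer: 7056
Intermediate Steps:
J(R, Q) = 81 - R
A(v, w) = -3 + w (A(v, w) = w - 1*3 = w - 3 = -3 + w)
(A(11, 10) + J(4, 7))**2 = ((-3 + 10) + (81 - 1*4))**2 = (7 + (81 - 4))**2 = (7 + 77)**2 = 84**2 = 7056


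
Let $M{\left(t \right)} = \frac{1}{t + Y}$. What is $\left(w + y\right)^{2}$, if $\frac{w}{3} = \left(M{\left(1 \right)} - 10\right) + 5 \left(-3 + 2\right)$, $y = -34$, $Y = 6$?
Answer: $\frac{302500}{49} \approx 6173.5$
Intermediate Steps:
$M{\left(t \right)} = \frac{1}{6 + t}$ ($M{\left(t \right)} = \frac{1}{t + 6} = \frac{1}{6 + t}$)
$w = - \frac{312}{7}$ ($w = 3 \left(\left(\frac{1}{6 + 1} - 10\right) + 5 \left(-3 + 2\right)\right) = 3 \left(\left(\frac{1}{7} - 10\right) + 5 \left(-1\right)\right) = 3 \left(\left(\frac{1}{7} - 10\right) - 5\right) = 3 \left(- \frac{69}{7} - 5\right) = 3 \left(- \frac{104}{7}\right) = - \frac{312}{7} \approx -44.571$)
$\left(w + y\right)^{2} = \left(- \frac{312}{7} - 34\right)^{2} = \left(- \frac{550}{7}\right)^{2} = \frac{302500}{49}$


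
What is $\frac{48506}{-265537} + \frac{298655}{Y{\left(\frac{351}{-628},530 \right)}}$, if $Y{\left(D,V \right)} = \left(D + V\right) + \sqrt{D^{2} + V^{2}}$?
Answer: $- \frac{99500792407735}{372813948} + \frac{1127 \sqrt{110782588801}}{1404} \approx 281.72$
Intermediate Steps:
$Y{\left(D,V \right)} = D + V + \sqrt{D^{2} + V^{2}}$
$\frac{48506}{-265537} + \frac{298655}{Y{\left(\frac{351}{-628},530 \right)}} = \frac{48506}{-265537} + \frac{298655}{\frac{351}{-628} + 530 + \sqrt{\left(\frac{351}{-628}\right)^{2} + 530^{2}}} = 48506 \left(- \frac{1}{265537}\right) + \frac{298655}{351 \left(- \frac{1}{628}\right) + 530 + \sqrt{\left(351 \left(- \frac{1}{628}\right)\right)^{2} + 280900}} = - \frac{48506}{265537} + \frac{298655}{- \frac{351}{628} + 530 + \sqrt{\left(- \frac{351}{628}\right)^{2} + 280900}} = - \frac{48506}{265537} + \frac{298655}{- \frac{351}{628} + 530 + \sqrt{\frac{123201}{394384} + 280900}} = - \frac{48506}{265537} + \frac{298655}{- \frac{351}{628} + 530 + \sqrt{\frac{110782588801}{394384}}} = - \frac{48506}{265537} + \frac{298655}{- \frac{351}{628} + 530 + \frac{\sqrt{110782588801}}{628}} = - \frac{48506}{265537} + \frac{298655}{\frac{332489}{628} + \frac{\sqrt{110782588801}}{628}}$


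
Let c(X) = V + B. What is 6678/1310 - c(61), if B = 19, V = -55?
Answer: 26919/655 ≈ 41.098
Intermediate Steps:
c(X) = -36 (c(X) = -55 + 19 = -36)
6678/1310 - c(61) = 6678/1310 - 1*(-36) = 6678*(1/1310) + 36 = 3339/655 + 36 = 26919/655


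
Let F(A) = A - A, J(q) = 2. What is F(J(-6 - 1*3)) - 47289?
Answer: -47289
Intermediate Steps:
F(A) = 0
F(J(-6 - 1*3)) - 47289 = 0 - 47289 = -47289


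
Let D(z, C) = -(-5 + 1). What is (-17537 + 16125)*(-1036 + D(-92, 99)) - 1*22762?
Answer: 1434422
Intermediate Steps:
D(z, C) = 4 (D(z, C) = -1*(-4) = 4)
(-17537 + 16125)*(-1036 + D(-92, 99)) - 1*22762 = (-17537 + 16125)*(-1036 + 4) - 1*22762 = -1412*(-1032) - 22762 = 1457184 - 22762 = 1434422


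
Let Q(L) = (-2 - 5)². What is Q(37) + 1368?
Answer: 1417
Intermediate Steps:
Q(L) = 49 (Q(L) = (-7)² = 49)
Q(37) + 1368 = 49 + 1368 = 1417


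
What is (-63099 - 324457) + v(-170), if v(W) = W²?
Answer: -358656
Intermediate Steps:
(-63099 - 324457) + v(-170) = (-63099 - 324457) + (-170)² = -387556 + 28900 = -358656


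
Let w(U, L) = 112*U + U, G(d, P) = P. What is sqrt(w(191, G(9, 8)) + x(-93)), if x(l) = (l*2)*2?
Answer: sqrt(21211) ≈ 145.64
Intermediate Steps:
x(l) = 4*l (x(l) = (2*l)*2 = 4*l)
w(U, L) = 113*U
sqrt(w(191, G(9, 8)) + x(-93)) = sqrt(113*191 + 4*(-93)) = sqrt(21583 - 372) = sqrt(21211)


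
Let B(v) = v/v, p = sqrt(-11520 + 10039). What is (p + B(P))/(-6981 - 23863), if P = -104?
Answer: -1/30844 - I*sqrt(1481)/30844 ≈ -3.2421e-5 - 0.0012477*I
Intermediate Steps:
p = I*sqrt(1481) (p = sqrt(-1481) = I*sqrt(1481) ≈ 38.484*I)
B(v) = 1
(p + B(P))/(-6981 - 23863) = (I*sqrt(1481) + 1)/(-6981 - 23863) = (1 + I*sqrt(1481))/(-30844) = (1 + I*sqrt(1481))*(-1/30844) = -1/30844 - I*sqrt(1481)/30844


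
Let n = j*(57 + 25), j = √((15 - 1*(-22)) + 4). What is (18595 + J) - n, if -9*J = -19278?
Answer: 20737 - 82*√41 ≈ 20212.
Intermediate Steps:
J = 2142 (J = -⅑*(-19278) = 2142)
j = √41 (j = √((15 + 22) + 4) = √(37 + 4) = √41 ≈ 6.4031)
n = 82*√41 (n = √41*(57 + 25) = √41*82 = 82*√41 ≈ 525.06)
(18595 + J) - n = (18595 + 2142) - 82*√41 = 20737 - 82*√41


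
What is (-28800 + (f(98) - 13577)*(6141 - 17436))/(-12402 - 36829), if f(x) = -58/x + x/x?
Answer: -7512621435/2412319 ≈ -3114.3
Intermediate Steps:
f(x) = 1 - 58/x (f(x) = -58/x + 1 = 1 - 58/x)
(-28800 + (f(98) - 13577)*(6141 - 17436))/(-12402 - 36829) = (-28800 + ((-58 + 98)/98 - 13577)*(6141 - 17436))/(-12402 - 36829) = (-28800 + ((1/98)*40 - 13577)*(-11295))/(-49231) = (-28800 + (20/49 - 13577)*(-11295))*(-1/49231) = (-28800 - 665253/49*(-11295))*(-1/49231) = (-28800 + 7514032635/49)*(-1/49231) = (7512621435/49)*(-1/49231) = -7512621435/2412319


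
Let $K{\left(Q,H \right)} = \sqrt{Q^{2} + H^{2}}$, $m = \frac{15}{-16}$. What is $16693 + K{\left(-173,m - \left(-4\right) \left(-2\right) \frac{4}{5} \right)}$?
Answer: $16693 + \frac{\sqrt{191890169}}{80} \approx 16866.0$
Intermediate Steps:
$m = - \frac{15}{16}$ ($m = 15 \left(- \frac{1}{16}\right) = - \frac{15}{16} \approx -0.9375$)
$K{\left(Q,H \right)} = \sqrt{H^{2} + Q^{2}}$
$16693 + K{\left(-173,m - \left(-4\right) \left(-2\right) \frac{4}{5} \right)} = 16693 + \sqrt{\left(- \frac{15}{16} - \left(-4\right) \left(-2\right) \frac{4}{5}\right)^{2} + \left(-173\right)^{2}} = 16693 + \sqrt{\left(- \frac{15}{16} - 8 \cdot 4 \cdot \frac{1}{5}\right)^{2} + 29929} = 16693 + \sqrt{\left(- \frac{15}{16} - 8 \cdot \frac{4}{5}\right)^{2} + 29929} = 16693 + \sqrt{\left(- \frac{15}{16} - \frac{32}{5}\right)^{2} + 29929} = 16693 + \sqrt{\left(- \frac{587}{80}\right)^{2} + 29929} = 16693 + \sqrt{\frac{344569}{6400} + 29929} = 16693 + \sqrt{\frac{191890169}{6400}} = 16693 + \frac{\sqrt{191890169}}{80}$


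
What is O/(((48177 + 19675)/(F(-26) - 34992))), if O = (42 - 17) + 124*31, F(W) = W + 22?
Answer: -33849881/16963 ≈ -1995.5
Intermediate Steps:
F(W) = 22 + W
O = 3869 (O = 25 + 3844 = 3869)
O/(((48177 + 19675)/(F(-26) - 34992))) = 3869/(((48177 + 19675)/((22 - 26) - 34992))) = 3869/((67852/(-4 - 34992))) = 3869/((67852/(-34996))) = 3869/((67852*(-1/34996))) = 3869/(-16963/8749) = 3869*(-8749/16963) = -33849881/16963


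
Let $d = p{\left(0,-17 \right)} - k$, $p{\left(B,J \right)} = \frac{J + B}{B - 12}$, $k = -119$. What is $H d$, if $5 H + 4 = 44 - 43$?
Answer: $- \frac{289}{4} \approx -72.25$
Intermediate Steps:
$p{\left(B,J \right)} = \frac{B + J}{-12 + B}$
$H = - \frac{3}{5}$ ($H = - \frac{4}{5} + \frac{44 - 43}{5} = - \frac{4}{5} + \frac{1}{5} \cdot 1 = - \frac{4}{5} + \frac{1}{5} = - \frac{3}{5} \approx -0.6$)
$d = \frac{1445}{12}$ ($d = \frac{0 - 17}{-12 + 0} - -119 = \frac{1}{-12} \left(-17\right) + 119 = \left(- \frac{1}{12}\right) \left(-17\right) + 119 = \frac{17}{12} + 119 = \frac{1445}{12} \approx 120.42$)
$H d = \left(- \frac{3}{5}\right) \frac{1445}{12} = - \frac{289}{4}$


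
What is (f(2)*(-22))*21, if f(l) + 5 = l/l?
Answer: 1848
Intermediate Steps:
f(l) = -4 (f(l) = -5 + l/l = -5 + 1 = -4)
(f(2)*(-22))*21 = -4*(-22)*21 = 88*21 = 1848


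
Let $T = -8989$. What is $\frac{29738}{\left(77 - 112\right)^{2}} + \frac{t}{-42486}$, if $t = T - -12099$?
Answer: $\frac{629819459}{26022675} \approx 24.203$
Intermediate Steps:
$t = 3110$ ($t = -8989 - -12099 = -8989 + 12099 = 3110$)
$\frac{29738}{\left(77 - 112\right)^{2}} + \frac{t}{-42486} = \frac{29738}{\left(77 - 112\right)^{2}} + \frac{3110}{-42486} = \frac{29738}{\left(-35\right)^{2}} + 3110 \left(- \frac{1}{42486}\right) = \frac{29738}{1225} - \frac{1555}{21243} = \frac{629819459}{26022675}$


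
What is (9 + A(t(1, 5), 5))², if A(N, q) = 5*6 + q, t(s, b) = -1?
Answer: 1936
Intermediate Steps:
A(N, q) = 30 + q
(9 + A(t(1, 5), 5))² = (9 + (30 + 5))² = (9 + 35)² = 44² = 1936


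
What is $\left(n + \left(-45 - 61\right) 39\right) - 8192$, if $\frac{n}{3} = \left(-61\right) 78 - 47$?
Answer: $-26741$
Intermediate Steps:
$n = -14415$ ($n = 3 \left(\left(-61\right) 78 - 47\right) = 3 \left(-4758 - 47\right) = 3 \left(-4805\right) = -14415$)
$\left(n + \left(-45 - 61\right) 39\right) - 8192 = \left(-14415 + \left(-45 - 61\right) 39\right) - 8192 = \left(-14415 - 4134\right) - 8192 = -18549 - 8192 = -26741$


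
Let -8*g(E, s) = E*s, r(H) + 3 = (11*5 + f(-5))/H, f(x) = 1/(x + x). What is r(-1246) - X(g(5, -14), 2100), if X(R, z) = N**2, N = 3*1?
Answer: -150069/12460 ≈ -12.044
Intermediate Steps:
f(x) = 1/(2*x)
r(H) = -3 + 549/(10*H) (r(H) = -3 + (11*5 + (1/2)/(-5))/H = -3 + (55 + (1/2)*(-1/5))/H = -3 + (55 - 1/10)/H = -3 + 549/(10*H))
g(E, s) = -E*s/8
N = 3
X(R, z) = 9 (X(R, z) = 3**2 = 9)
r(-1246) - X(g(5, -14), 2100) = (-3 + (549/10)/(-1246)) - 1*9 = (-3 + (549/10)*(-1/1246)) - 9 = (-3 - 549/12460) - 9 = -37929/12460 - 9 = -150069/12460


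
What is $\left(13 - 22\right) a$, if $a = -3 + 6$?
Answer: $-27$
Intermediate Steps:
$a = 3$
$\left(13 - 22\right) a = \left(13 - 22\right) 3 = \left(-9\right) 3 = -27$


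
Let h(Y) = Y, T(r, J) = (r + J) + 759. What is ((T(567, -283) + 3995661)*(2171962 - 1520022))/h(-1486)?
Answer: -1302805602880/743 ≈ -1.7534e+9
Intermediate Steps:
T(r, J) = 759 + J + r (T(r, J) = (J + r) + 759 = 759 + J + r)
((T(567, -283) + 3995661)*(2171962 - 1520022))/h(-1486) = (((759 - 283 + 567) + 3995661)*(2171962 - 1520022))/(-1486) = ((1043 + 3995661)*651940)*(-1/1486) = (3996704*651940)*(-1/1486) = 2605611205760*(-1/1486) = -1302805602880/743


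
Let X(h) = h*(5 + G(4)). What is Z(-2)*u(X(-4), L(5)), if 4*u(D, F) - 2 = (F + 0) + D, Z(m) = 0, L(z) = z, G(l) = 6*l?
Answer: 0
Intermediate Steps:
X(h) = 29*h (X(h) = h*(5 + 6*4) = h*(5 + 24) = h*29 = 29*h)
u(D, F) = 1/2 + D/4 + F/4 (u(D, F) = 1/2 + ((F + 0) + D)/4 = 1/2 + (F + D)/4 = 1/2 + (D + F)/4 = 1/2 + (D/4 + F/4) = 1/2 + D/4 + F/4)
Z(-2)*u(X(-4), L(5)) = 0*(1/2 + (29*(-4))/4 + (1/4)*5) = 0*(1/2 + (1/4)*(-116) + 5/4) = 0*(1/2 - 29 + 5/4) = 0*(-109/4) = 0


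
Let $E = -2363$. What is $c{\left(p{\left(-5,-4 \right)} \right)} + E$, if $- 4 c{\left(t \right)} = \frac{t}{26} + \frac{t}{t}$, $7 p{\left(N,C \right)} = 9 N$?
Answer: $- \frac{1720401}{728} \approx -2363.2$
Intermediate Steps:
$p{\left(N,C \right)} = \frac{9 N}{7}$
$c{\left(t \right)} = - \frac{1}{4} - \frac{t}{104}$ ($c{\left(t \right)} = - \frac{\frac{t}{26} + \frac{t}{t}}{4} = - \frac{t \frac{1}{26} + 1}{4} = - \frac{\frac{t}{26} + 1}{4} = - \frac{1 + \frac{t}{26}}{4} = - \frac{1}{4} - \frac{t}{104}$)
$c{\left(p{\left(-5,-4 \right)} \right)} + E = \left(- \frac{1}{4} - \frac{\frac{9}{7} \left(-5\right)}{104}\right) - 2363 = \left(- \frac{1}{4} - - \frac{45}{728}\right) - 2363 = \left(- \frac{1}{4} + \frac{45}{728}\right) - 2363 = - \frac{137}{728} - 2363 = - \frac{1720401}{728}$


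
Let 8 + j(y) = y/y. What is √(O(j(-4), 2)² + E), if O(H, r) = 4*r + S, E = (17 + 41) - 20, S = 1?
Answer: √119 ≈ 10.909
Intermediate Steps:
j(y) = -7 (j(y) = -8 + y/y = -8 + 1 = -7)
E = 38 (E = 58 - 20 = 38)
O(H, r) = 1 + 4*r (O(H, r) = 4*r + 1 = 1 + 4*r)
√(O(j(-4), 2)² + E) = √((1 + 4*2)² + 38) = √((1 + 8)² + 38) = √(9² + 38) = √(81 + 38) = √119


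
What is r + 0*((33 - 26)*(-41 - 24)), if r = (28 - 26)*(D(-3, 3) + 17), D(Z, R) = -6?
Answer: 22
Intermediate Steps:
r = 22 (r = (28 - 26)*(-6 + 17) = 2*11 = 22)
r + 0*((33 - 26)*(-41 - 24)) = 22 + 0*((33 - 26)*(-41 - 24)) = 22 + 0*(7*(-65)) = 22 + 0*(-455) = 22 + 0 = 22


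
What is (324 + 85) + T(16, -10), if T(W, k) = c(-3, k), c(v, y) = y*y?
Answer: 509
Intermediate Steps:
c(v, y) = y**2
T(W, k) = k**2
(324 + 85) + T(16, -10) = (324 + 85) + (-10)**2 = 409 + 100 = 509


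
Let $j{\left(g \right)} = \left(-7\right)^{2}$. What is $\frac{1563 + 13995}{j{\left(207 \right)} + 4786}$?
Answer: $\frac{15558}{4835} \approx 3.2178$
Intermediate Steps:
$j{\left(g \right)} = 49$
$\frac{1563 + 13995}{j{\left(207 \right)} + 4786} = \frac{1563 + 13995}{49 + 4786} = \frac{15558}{4835}$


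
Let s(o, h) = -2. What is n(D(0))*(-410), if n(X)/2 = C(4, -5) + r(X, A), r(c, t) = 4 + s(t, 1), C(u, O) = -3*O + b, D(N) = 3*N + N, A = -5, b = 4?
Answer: -17220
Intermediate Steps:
D(N) = 4*N
C(u, O) = 4 - 3*O (C(u, O) = -3*O + 4 = 4 - 3*O)
r(c, t) = 2 (r(c, t) = 4 - 2 = 2)
n(X) = 42 (n(X) = 2*((4 - 3*(-5)) + 2) = 2*((4 + 15) + 2) = 2*(19 + 2) = 2*21 = 42)
n(D(0))*(-410) = 42*(-410) = -17220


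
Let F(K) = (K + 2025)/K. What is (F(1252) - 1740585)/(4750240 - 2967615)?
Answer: -2179209143/2231846500 ≈ -0.97642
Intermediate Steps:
F(K) = (2025 + K)/K
(F(1252) - 1740585)/(4750240 - 2967615) = ((2025 + 1252)/1252 - 1740585)/(4750240 - 2967615) = ((1/1252)*3277 - 1740585)/1782625 = (3277/1252 - 1740585)*(1/1782625) = -2179209143/1252*1/1782625 = -2179209143/2231846500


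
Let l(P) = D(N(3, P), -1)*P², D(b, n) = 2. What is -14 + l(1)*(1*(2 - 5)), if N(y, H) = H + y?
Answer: -20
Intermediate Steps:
l(P) = 2*P²
-14 + l(1)*(1*(2 - 5)) = -14 + (2*1²)*(1*(2 - 5)) = -14 + (2*1)*(1*(-3)) = -14 + 2*(-3) = -14 - 6 = -20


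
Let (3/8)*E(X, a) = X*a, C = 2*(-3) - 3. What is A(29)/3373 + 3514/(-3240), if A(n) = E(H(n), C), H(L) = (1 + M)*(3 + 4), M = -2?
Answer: -5654201/5464260 ≈ -1.0348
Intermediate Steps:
H(L) = -7 (H(L) = (1 - 2)*(3 + 4) = -1*7 = -7)
C = -9 (C = -6 - 3 = -9)
E(X, a) = 8*X*a/3 (E(X, a) = 8*(X*a)/3 = 8*X*a/3)
A(n) = 168 (A(n) = (8/3)*(-7)*(-9) = 168)
A(29)/3373 + 3514/(-3240) = 168/3373 + 3514/(-3240) = 168*(1/3373) + 3514*(-1/3240) = 168/3373 - 1757/1620 = -5654201/5464260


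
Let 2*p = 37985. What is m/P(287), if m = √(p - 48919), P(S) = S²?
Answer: I*√119706/164738 ≈ 0.0021002*I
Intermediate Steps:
p = 37985/2 (p = (½)*37985 = 37985/2 ≈ 18993.)
m = I*√119706/2 (m = √(37985/2 - 48919) = √(-59853/2) = I*√119706/2 ≈ 172.99*I)
m/P(287) = (I*√119706/2)/(287²) = (I*√119706/2)/82369 = (I*√119706/2)*(1/82369) = I*√119706/164738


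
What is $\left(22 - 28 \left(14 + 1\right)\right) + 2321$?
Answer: $1923$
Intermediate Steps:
$\left(22 - 28 \left(14 + 1\right)\right) + 2321 = \left(22 - 420\right) + 2321 = -398 + 2321 = 1923$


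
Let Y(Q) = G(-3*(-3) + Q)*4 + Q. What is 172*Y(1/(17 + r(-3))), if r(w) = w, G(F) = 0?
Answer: 86/7 ≈ 12.286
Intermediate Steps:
Y(Q) = Q (Y(Q) = 0*4 + Q = 0 + Q = Q)
172*Y(1/(17 + r(-3))) = 172/(17 - 3) = 172/14 = 172*(1/14) = 86/7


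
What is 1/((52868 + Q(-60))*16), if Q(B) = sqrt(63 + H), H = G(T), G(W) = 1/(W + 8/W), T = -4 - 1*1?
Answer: 436161/368943347672 - sqrt(68442)/1475773390688 ≈ 1.1820e-6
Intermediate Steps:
T = -5 (T = -4 - 1 = -5)
H = -5/33 (H = -5/(8 + (-5)**2) = -5/(8 + 25) = -5/33 ≈ -0.15152)
Q(B) = sqrt(68442)/33 (Q(B) = sqrt(63 - 5/33) = sqrt(2074/33) = sqrt(68442)/33)
1/((52868 + Q(-60))*16) = 1/((52868 + sqrt(68442)/33)*16) = (1/16)/(52868 + sqrt(68442)/33) = 1/(16*(52868 + sqrt(68442)/33))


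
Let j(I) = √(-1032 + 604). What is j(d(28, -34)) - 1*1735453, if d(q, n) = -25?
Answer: -1735453 + 2*I*√107 ≈ -1.7355e+6 + 20.688*I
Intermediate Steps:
j(I) = 2*I*√107 (j(I) = √(-428) = 2*I*√107)
j(d(28, -34)) - 1*1735453 = 2*I*√107 - 1*1735453 = 2*I*√107 - 1735453 = -1735453 + 2*I*√107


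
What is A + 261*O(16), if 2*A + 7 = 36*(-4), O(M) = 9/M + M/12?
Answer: 6709/16 ≈ 419.31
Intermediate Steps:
O(M) = 9/M + M/12 (O(M) = 9/M + M*(1/12) = 9/M + M/12)
A = -151/2 (A = -7/2 + (36*(-4))/2 = -7/2 + (½)*(-144) = -7/2 - 72 = -151/2 ≈ -75.500)
A + 261*O(16) = -151/2 + 261*(9/16 + (1/12)*16) = -151/2 + 261*(9*(1/16) + 4/3) = -151/2 + 261*(9/16 + 4/3) = -151/2 + 261*(91/48) = -151/2 + 7917/16 = 6709/16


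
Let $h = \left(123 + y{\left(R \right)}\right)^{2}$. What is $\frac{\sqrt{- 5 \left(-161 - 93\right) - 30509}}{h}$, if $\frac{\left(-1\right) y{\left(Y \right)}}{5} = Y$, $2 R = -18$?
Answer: $\frac{i \sqrt{29239}}{28224} \approx 0.0060585 i$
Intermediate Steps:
$R = -9$ ($R = \frac{1}{2} \left(-18\right) = -9$)
$y{\left(Y \right)} = - 5 Y$
$h = 28224$ ($h = \left(123 - -45\right)^{2} = \left(123 + 45\right)^{2} = 168^{2} = 28224$)
$\frac{\sqrt{- 5 \left(-161 - 93\right) - 30509}}{h} = \frac{\sqrt{- 5 \left(-161 - 93\right) - 30509}}{28224} = \sqrt{\left(-5\right) \left(-254\right) - 30509} \cdot \frac{1}{28224} = \sqrt{1270 - 30509} \cdot \frac{1}{28224} = \sqrt{-29239} \cdot \frac{1}{28224} = i \sqrt{29239} \cdot \frac{1}{28224} = \frac{i \sqrt{29239}}{28224}$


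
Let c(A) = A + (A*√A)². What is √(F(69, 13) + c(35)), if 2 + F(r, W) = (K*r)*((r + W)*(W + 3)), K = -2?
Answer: 2*I*√34537 ≈ 371.68*I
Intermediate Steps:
F(r, W) = -2 - 2*r*(3 + W)*(W + r) (F(r, W) = -2 + (-2*r)*((r + W)*(W + 3)) = -2 + (-2*r)*((W + r)*(3 + W)) = -2 + (-2*r)*((3 + W)*(W + r)) = -2 - 2*r*(3 + W)*(W + r))
c(A) = A + A³ (c(A) = A + (A^(3/2))² = A + A³)
√(F(69, 13) + c(35)) = √((-2 - 6*69² - 6*13*69 - 2*13*69² - 2*69*13²) + (35 + 35³)) = √((-2 - 6*4761 - 5382 - 2*13*4761 - 2*69*169) + (35 + 42875)) = √((-2 - 28566 - 5382 - 123786 - 23322) + 42910) = √(-181058 + 42910) = √(-138148) = 2*I*√34537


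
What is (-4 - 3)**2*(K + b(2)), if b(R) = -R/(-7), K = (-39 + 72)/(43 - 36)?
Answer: 245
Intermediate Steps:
K = 33/7 ≈ 4.7143
b(R) = R/7 (b(R) = -R*(-1)/7 = -(-1)*R/7 = R/7)
(-4 - 3)**2*(K + b(2)) = (-4 - 3)**2*(33/7 + (1/7)*2) = (-7)**2*(33/7 + 2/7) = 49*5 = 245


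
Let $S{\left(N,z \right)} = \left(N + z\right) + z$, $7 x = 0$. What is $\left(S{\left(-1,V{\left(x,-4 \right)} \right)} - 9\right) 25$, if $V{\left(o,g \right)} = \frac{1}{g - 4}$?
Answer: $- \frac{1025}{4} \approx -256.25$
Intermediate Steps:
$x = 0$ ($x = \frac{1}{7} \cdot 0 = 0$)
$V{\left(o,g \right)} = \frac{1}{-4 + g}$
$S{\left(N,z \right)} = N + 2 z$
$\left(S{\left(-1,V{\left(x,-4 \right)} \right)} - 9\right) 25 = \left(\left(-1 + \frac{2}{-4 - 4}\right) - 9\right) 25 = \left(\left(-1 + \frac{2}{-8}\right) - 9\right) 25 = \left(\left(-1 + 2 \left(- \frac{1}{8}\right)\right) - 9\right) 25 = \left(\left(-1 - \frac{1}{4}\right) - 9\right) 25 = \left(- \frac{5}{4} - 9\right) 25 = \left(- \frac{41}{4}\right) 25 = - \frac{1025}{4}$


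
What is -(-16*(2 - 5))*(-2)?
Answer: 96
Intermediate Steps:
-(-16*(2 - 5))*(-2) = -(-16*(-3))*(-2) = -48*(-2) = -1*(-96) = 96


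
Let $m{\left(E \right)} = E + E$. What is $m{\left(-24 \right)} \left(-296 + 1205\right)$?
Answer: $-43632$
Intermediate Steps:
$m{\left(E \right)} = 2 E$
$m{\left(-24 \right)} \left(-296 + 1205\right) = 2 \left(-24\right) \left(-296 + 1205\right) = \left(-48\right) 909 = -43632$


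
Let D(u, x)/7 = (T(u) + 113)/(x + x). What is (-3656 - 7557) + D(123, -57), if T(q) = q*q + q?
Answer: -1385837/114 ≈ -12156.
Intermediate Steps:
T(q) = q + q² (T(q) = q² + q = q + q²)
D(u, x) = 7*(113 + u*(1 + u))/(2*x) (D(u, x) = 7*((u*(1 + u) + 113)/(x + x)) = 7*((113 + u*(1 + u))/((2*x))) = 7*((113 + u*(1 + u))*(1/(2*x))) = 7*((113 + u*(1 + u))/(2*x)) = 7*(113 + u*(1 + u))/(2*x))
(-3656 - 7557) + D(123, -57) = (-3656 - 7557) + (7/2)*(113 + 123*(1 + 123))/(-57) = -11213 + (7/2)*(-1/57)*(113 + 123*124) = -11213 + (7/2)*(-1/57)*(113 + 15252) = -11213 + (7/2)*(-1/57)*15365 = -11213 - 107555/114 = -1385837/114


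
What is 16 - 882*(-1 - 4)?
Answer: 4426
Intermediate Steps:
16 - 882*(-1 - 4) = 16 - 882*(-5) = 16 - 126*(-35) = 16 + 4410 = 4426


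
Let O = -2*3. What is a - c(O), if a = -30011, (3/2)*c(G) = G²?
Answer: -30035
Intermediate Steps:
O = -6
c(G) = 2*G²/3
a - c(O) = -30011 - 2*(-6)²/3 = -30011 - 2*36/3 = -30011 - 1*24 = -30011 - 24 = -30035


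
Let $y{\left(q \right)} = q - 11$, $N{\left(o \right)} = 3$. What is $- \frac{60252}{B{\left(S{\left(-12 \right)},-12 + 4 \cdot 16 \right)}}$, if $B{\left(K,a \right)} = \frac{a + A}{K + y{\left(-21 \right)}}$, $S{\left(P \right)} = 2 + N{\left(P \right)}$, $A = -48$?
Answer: $406701$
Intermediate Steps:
$S{\left(P \right)} = 5$ ($S{\left(P \right)} = 2 + 3 = 5$)
$y{\left(q \right)} = -11 + q$ ($y{\left(q \right)} = q - 11 = -11 + q$)
$B{\left(K,a \right)} = \frac{-48 + a}{-32 + K}$ ($B{\left(K,a \right)} = \frac{a - 48}{K - 32} = \frac{-48 + a}{K - 32} = \frac{-48 + a}{-32 + K}$)
$- \frac{60252}{B{\left(S{\left(-12 \right)},-12 + 4 \cdot 16 \right)}} = - \frac{60252}{\frac{1}{-32 + 5} \left(-48 + \left(-12 + 4 \cdot 16\right)\right)} = - \frac{60252}{\frac{1}{-27} \left(-48 + \left(-12 + 64\right)\right)} = - \frac{60252}{\left(- \frac{1}{27}\right) \left(-48 + 52\right)} = - \frac{60252}{\left(- \frac{1}{27}\right) 4} = - \frac{60252}{- \frac{4}{27}} = \left(-60252\right) \left(- \frac{27}{4}\right) = 406701$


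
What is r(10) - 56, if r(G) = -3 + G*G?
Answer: 41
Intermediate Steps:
r(G) = -3 + G²
r(10) - 56 = (-3 + 10²) - 56 = (-3 + 100) - 56 = 97 - 56 = 41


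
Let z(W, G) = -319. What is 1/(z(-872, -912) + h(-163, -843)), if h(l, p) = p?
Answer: -1/1162 ≈ -0.00086058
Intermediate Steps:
1/(z(-872, -912) + h(-163, -843)) = 1/(-319 - 843) = 1/(-1162) = -1/1162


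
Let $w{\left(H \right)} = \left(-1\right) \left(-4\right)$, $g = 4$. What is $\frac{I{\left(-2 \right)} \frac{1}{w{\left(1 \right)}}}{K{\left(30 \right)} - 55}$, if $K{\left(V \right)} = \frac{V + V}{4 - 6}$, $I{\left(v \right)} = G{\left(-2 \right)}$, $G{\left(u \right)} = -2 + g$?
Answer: $- \frac{1}{170} \approx -0.0058824$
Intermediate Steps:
$w{\left(H \right)} = 4$
$G{\left(u \right)} = 2$ ($G{\left(u \right)} = -2 + 4 = 2$)
$I{\left(v \right)} = 2$
$K{\left(V \right)} = - V$ ($K{\left(V \right)} = \frac{2 V}{-2} = 2 V \left(- \frac{1}{2}\right) = - V$)
$\frac{I{\left(-2 \right)} \frac{1}{w{\left(1 \right)}}}{K{\left(30 \right)} - 55} = \frac{2 \cdot \frac{1}{4}}{\left(-1\right) 30 - 55} = \frac{2 \cdot \frac{1}{4}}{-30 - 55} = \frac{1}{-85} \cdot \frac{1}{2} = \left(- \frac{1}{85}\right) \frac{1}{2} = - \frac{1}{170}$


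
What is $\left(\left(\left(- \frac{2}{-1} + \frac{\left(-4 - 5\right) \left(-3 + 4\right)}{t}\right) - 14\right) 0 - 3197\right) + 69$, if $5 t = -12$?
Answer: $-3128$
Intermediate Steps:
$t = - \frac{12}{5}$ ($t = \frac{1}{5} \left(-12\right) = - \frac{12}{5} \approx -2.4$)
$\left(\left(\left(- \frac{2}{-1} + \frac{\left(-4 - 5\right) \left(-3 + 4\right)}{t}\right) - 14\right) 0 - 3197\right) + 69 = \left(\left(\left(- \frac{2}{-1} + \frac{\left(-4 - 5\right) \left(-3 + 4\right)}{- \frac{12}{5}}\right) - 14\right) 0 - 3197\right) + 69 = \left(\left(\left(\left(-2\right) \left(-1\right) + \left(-9\right) 1 \left(- \frac{5}{12}\right)\right) - 14\right) 0 - 3197\right) + 69 = \left(\left(\left(2 - - \frac{15}{4}\right) - 14\right) 0 - 3197\right) + 69 = \left(\left(\left(2 + \frac{15}{4}\right) - 14\right) 0 - 3197\right) + 69 = \left(\left(\frac{23}{4} - 14\right) 0 - 3197\right) + 69 = \left(\left(- \frac{33}{4}\right) 0 - 3197\right) + 69 = \left(0 - 3197\right) + 69 = -3197 + 69 = -3128$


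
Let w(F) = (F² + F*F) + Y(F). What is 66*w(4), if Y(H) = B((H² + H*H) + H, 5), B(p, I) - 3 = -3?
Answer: 2112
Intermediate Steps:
B(p, I) = 0 (B(p, I) = 3 - 3 = 0)
Y(H) = 0
w(F) = 2*F² (w(F) = (F² + F*F) + 0 = (F² + F²) + 0 = 2*F² + 0 = 2*F²)
66*w(4) = 66*(2*4²) = 66*(2*16) = 66*32 = 2112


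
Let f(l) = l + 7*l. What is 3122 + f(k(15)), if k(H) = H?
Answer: 3242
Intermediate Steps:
f(l) = 8*l
3122 + f(k(15)) = 3122 + 8*15 = 3122 + 120 = 3242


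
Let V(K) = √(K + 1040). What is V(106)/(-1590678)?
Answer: -√1146/1590678 ≈ -2.1282e-5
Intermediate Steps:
V(K) = √(1040 + K)
V(106)/(-1590678) = √(1040 + 106)/(-1590678) = √1146*(-1/1590678) = -√1146/1590678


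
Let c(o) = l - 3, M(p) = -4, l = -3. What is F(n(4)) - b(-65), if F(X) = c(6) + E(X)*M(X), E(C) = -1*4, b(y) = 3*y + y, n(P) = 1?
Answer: 270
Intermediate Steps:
c(o) = -6 (c(o) = -3 - 3 = -6)
b(y) = 4*y
E(C) = -4
F(X) = 10 (F(X) = -6 - 4*(-4) = -6 + 16 = 10)
F(n(4)) - b(-65) = 10 - 4*(-65) = 10 - 1*(-260) = 10 + 260 = 270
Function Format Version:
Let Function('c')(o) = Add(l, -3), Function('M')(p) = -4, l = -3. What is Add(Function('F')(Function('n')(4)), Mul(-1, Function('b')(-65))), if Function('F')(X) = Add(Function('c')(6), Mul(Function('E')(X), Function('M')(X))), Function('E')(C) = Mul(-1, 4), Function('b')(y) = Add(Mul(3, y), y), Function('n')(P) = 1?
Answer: 270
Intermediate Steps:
Function('c')(o) = -6 (Function('c')(o) = Add(-3, -3) = -6)
Function('b')(y) = Mul(4, y)
Function('E')(C) = -4
Function('F')(X) = 10 (Function('F')(X) = Add(-6, Mul(-4, -4)) = Add(-6, 16) = 10)
Add(Function('F')(Function('n')(4)), Mul(-1, Function('b')(-65))) = Add(10, Mul(-1, Mul(4, -65))) = Add(10, Mul(-1, -260)) = Add(10, 260) = 270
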